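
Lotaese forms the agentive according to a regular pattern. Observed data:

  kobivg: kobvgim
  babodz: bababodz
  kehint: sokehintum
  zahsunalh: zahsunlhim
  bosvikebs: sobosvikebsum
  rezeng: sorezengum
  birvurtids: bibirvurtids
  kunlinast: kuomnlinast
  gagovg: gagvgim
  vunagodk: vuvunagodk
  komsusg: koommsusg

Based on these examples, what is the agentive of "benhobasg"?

"benhobasg" has second-to-last letter 's'. The stems whose second-to-last letter is 's' (kunlinast → kuomnlinast, komsusg → koommsusg) insert -om- after the first vowel.
The other patterns: stems whose second-to-last letter is 'b' or 'n' add so- … -um around the stem; stems whose second-to-last letter is 'd' repeat the first consonant+vowel as a prefix; stems whose second-to-last letter is 'l' or 'v' delete the last vowel and add -im.
So benhobasg → beomnhobasg.

beomnhobasg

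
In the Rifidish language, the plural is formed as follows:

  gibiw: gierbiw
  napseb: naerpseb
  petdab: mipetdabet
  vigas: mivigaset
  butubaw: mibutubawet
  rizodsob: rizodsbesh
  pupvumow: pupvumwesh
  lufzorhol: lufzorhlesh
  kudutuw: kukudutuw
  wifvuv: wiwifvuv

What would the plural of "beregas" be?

miberegaset

napseb and petdab both end in -b yet inflect differently (naerpseb, mipetdabet), so the final letter is not what conditions the rule; the last vowel is.
"beregas" has last vowel 'a'. The stems whose last vowel is 'a' (petdab → mipetdabet, vigas → mivigaset, butubaw → mibutubawet) add mi- … -et around the stem.
The other patterns: stems whose last vowel is 'e' or 'i' insert -er- after the first vowel; stems whose last vowel is 'o' delete the last vowel and add -esh; stems whose last vowel is 'u' repeat the first consonant+vowel as a prefix.
So beregas → miberegaset.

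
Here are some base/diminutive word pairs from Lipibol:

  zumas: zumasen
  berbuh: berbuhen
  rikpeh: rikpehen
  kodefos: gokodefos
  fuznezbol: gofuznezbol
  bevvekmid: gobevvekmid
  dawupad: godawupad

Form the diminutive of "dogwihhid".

"dogwihhid" has 3 vowels. The stems with 3 vowels (kodefos → gokodefos, fuznezbol → gofuznezbol, bevvekmid → gobevvekmid) add the prefix go-.
The other pattern: stems with 2 vowels add -en.
So dogwihhid → godogwihhid.

godogwihhid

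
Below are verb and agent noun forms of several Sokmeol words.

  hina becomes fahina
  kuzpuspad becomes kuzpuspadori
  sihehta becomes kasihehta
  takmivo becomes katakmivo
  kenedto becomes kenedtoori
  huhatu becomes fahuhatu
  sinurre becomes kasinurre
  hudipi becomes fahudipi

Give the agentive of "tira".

katira

kenedto and takmivo both end in -o yet inflect differently (kenedtoori, katakmivo), so the final letter is not what conditions the rule; the first letter is.
"tira" begins with t-. The one such stem in the data (takmivo → katakmivo) adds the prefix ka-, so the same rule applies.
The other patterns: stems beginning with h- add the prefix fa-; stems beginning with k- add -ori.
So tira → katira.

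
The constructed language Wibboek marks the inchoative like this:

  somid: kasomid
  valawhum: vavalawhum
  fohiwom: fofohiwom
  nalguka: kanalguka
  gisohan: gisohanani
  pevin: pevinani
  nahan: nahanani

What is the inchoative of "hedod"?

kahedod

gisohan and nalguka both have last vowel 'a' yet inflect differently (gisohanani, kanalguka), so the last vowel is not what conditions the rule; the final letter is.
"hedod" ends in -d. The one such stem in the data (somid → kasomid) adds the prefix ka-, so the same rule applies.
So hedod → kahedod.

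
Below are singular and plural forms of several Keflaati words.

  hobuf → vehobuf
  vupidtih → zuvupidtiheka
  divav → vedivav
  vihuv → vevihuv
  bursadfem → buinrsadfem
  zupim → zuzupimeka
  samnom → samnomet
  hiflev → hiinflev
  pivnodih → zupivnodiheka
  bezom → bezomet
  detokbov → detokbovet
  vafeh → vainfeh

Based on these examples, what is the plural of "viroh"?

vafeh and pivnodih both end in -h yet inflect differently (vainfeh, zupivnodiheka), so the final letter is not what conditions the rule; the last vowel is.
"viroh" has last vowel 'o'. The stems whose last vowel is 'o' (detokbov → detokbovet, bezom → bezomet, samnom → samnomet) add -et.
The other patterns: stems whose last vowel is 'e' insert -in- after the first vowel; stems whose last vowel is 'i' add zu- … -eka around the stem; stems whose last vowel is 'a' or 'u' add the prefix ve-.
So viroh → virohet.

virohet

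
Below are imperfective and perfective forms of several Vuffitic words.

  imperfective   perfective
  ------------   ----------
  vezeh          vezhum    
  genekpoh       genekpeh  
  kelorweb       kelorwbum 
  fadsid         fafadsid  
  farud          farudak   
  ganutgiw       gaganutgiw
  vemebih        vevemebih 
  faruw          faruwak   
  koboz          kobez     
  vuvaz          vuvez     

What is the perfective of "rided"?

farud and fadsid both end in -d yet inflect differently (farudak, fafadsid), so the final letter is not what conditions the rule; the last vowel is.
"rided" has last vowel 'e'. The stems whose last vowel is 'e' (kelorweb → kelorwbum, vezeh → vezhum) delete the last vowel and add -um.
The other patterns: stems whose last vowel is 'u' add -ak; stems whose last vowel is 'i' repeat the first consonant+vowel as a prefix; stems whose last vowel is 'a' or 'o' change the last vowel to 'e'.
So rided → riddum.

riddum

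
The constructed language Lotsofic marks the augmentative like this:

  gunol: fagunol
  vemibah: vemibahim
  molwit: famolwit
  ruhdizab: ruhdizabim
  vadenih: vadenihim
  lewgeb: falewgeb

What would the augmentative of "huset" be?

fahuset

ruhdizab and lewgeb both end in -b yet inflect differently (ruhdizabim, falewgeb), so the final letter is not what conditions the rule; the number of vowels is.
"huset" has 2 vowels. The stems with 2 vowels (molwit → famolwit, gunol → fagunol, lewgeb → falewgeb) add the prefix fa-.
So huset → fahuset.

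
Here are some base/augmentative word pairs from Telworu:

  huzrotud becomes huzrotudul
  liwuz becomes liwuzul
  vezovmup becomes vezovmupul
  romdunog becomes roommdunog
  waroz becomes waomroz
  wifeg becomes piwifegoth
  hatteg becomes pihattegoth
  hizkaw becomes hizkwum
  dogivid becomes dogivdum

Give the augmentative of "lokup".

liwuz and waroz both end in -z yet inflect differently (liwuzul, waomroz), so the final letter is not what conditions the rule; the last vowel is.
"lokup" has last vowel 'u'. The stems whose last vowel is 'u' (huzrotud → huzrotudul, liwuz → liwuzul, vezovmup → vezovmupul) add -ul.
The other patterns: stems whose last vowel is 'o' insert -om- after the first vowel; stems whose last vowel is 'e' add pi- … -oth around the stem; stems whose last vowel is 'a' or 'i' delete the last vowel and add -um.
So lokup → lokupul.

lokupul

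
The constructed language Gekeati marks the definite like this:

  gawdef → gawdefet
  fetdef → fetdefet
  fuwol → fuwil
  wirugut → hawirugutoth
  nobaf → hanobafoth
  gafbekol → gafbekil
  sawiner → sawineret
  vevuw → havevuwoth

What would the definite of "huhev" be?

huhevet

"huhev" has last vowel 'e'. The stems whose last vowel is 'e' (gawdef → gawdefet, fetdef → fetdefet, sawiner → sawineret) add -et.
The other patterns: stems whose last vowel is 'o' change the last vowel to 'i'; stems whose last vowel is 'a' or 'u' add ha- … -oth around the stem.
So huhev → huhevet.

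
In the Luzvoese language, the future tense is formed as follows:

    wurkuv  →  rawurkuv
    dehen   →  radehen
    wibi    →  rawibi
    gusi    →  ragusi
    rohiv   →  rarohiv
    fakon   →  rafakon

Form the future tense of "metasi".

rametasi

Every pair shown (wurkuv → rawurkuv, dehen → radehen, wibi → rawibi, …) follows the same rule: add the prefix ra-.
So metasi → rametasi.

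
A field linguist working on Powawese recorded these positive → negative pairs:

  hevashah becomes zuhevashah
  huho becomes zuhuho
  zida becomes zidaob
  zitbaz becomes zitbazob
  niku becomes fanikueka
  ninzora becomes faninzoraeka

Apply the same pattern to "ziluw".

ziluwob

zida and ninzora both end in -a yet inflect differently (zidaob, faninzoraeka), so the final letter is not what conditions the rule; the first letter is.
"ziluw" begins with z-. The stems beginning with z- (zida → zidaob, zitbaz → zitbazob) add -ob.
The other patterns: stems beginning with h- add the prefix zu-; stems beginning with n- add fa- … -eka around the stem.
So ziluw → ziluwob.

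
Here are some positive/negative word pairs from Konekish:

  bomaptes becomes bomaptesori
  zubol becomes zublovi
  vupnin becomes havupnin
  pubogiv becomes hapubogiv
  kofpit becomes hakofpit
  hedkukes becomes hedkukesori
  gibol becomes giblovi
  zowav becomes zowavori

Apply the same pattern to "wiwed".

wiwedori

"wiwed" has last vowel 'e'. The stems whose last vowel is 'e' (hedkukes → hedkukesori, bomaptes → bomaptesori) add -ori.
So wiwed → wiwedori.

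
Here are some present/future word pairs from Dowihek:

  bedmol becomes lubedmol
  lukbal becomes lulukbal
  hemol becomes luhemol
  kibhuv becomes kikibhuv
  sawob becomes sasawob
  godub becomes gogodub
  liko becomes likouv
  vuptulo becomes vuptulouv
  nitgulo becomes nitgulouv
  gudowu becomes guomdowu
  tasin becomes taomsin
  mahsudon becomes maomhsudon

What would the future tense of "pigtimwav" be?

pipigtimwav

bedmol and sawob both have last vowel 'o' yet inflect differently (lubedmol, sasawob), so the last vowel is not what conditions the rule; the final letter is.
"pigtimwav" ends in -v. The one such stem in the data (kibhuv → kikibhuv) repeats the first consonant+vowel as a prefix (as do sawob, godub), so the same rule applies.
So pigtimwav → pipigtimwav.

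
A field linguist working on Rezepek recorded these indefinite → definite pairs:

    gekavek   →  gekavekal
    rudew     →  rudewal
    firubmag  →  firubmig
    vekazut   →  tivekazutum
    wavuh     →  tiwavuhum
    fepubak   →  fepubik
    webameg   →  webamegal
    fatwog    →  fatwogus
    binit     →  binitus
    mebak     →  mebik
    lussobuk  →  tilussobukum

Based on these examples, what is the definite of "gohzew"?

"gohzew" has last vowel 'e'. The stems whose last vowel is 'e' (webameg → webamegal, rudew → rudewal, gekavek → gekavekal) add -al.
So gohzew → gohzewal.

gohzewal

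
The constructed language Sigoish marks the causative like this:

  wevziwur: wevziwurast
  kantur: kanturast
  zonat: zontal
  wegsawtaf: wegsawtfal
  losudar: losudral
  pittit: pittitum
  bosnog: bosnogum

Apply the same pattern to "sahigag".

"sahigag" has last vowel 'a'. The stems whose last vowel is 'a' (zonat → zontal, wegsawtaf → wegsawtfal, losudar → losudral) delete the last vowel and add -al.
So sahigag → sahiggal.

sahiggal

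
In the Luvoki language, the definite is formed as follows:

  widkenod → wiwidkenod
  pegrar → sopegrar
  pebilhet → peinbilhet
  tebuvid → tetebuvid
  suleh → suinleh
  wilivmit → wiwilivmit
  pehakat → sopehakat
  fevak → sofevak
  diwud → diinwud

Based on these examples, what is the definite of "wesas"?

wilivmit and pebilhet both end in -t yet inflect differently (wiwilivmit, peinbilhet), so the final letter is not what conditions the rule; the last vowel is.
"wesas" has last vowel 'a'. The stems whose last vowel is 'a' (pehakat → sopehakat, fevak → sofevak, pegrar → sopegrar) add the prefix so-.
So wesas → sowesas.

sowesas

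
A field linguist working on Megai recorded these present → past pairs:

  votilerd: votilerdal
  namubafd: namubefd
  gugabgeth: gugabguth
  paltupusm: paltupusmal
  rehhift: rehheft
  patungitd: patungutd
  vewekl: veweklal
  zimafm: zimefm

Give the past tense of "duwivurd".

duwivurdal

namubafd and patungitd both end in -d yet inflect differently (namubefd, patungutd), so the final letter is not what conditions the rule; the second-to-last letter is.
"duwivurd" has second-to-last letter 'r'. The one such stem in the data (votilerd → votilerdal) adds -al, so the same rule applies.
The other patterns: stems whose second-to-last letter is 'f' change the last vowel to 'e'; stems whose second-to-last letter is 't' change the last vowel to 'u'.
So duwivurd → duwivurdal.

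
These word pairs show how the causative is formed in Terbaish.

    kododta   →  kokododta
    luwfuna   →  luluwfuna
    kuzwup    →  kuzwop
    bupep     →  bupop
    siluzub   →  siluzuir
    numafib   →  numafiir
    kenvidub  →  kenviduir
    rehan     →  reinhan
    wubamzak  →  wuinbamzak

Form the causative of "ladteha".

laladteha

kuzwup and siluzub both have last vowel 'u' yet inflect differently (kuzwop, siluzuir), so the last vowel is not what conditions the rule; the final letter is.
"ladteha" ends in -a. The stems ending in -a (kododta → kokododta, luwfuna → luluwfuna) repeat the first consonant+vowel as a prefix.
The other patterns: stems ending in -p change the last vowel to 'o'; stems ending in -b drop the final letter and add -ir; stems ending in -k or -n insert -in- after the first vowel.
So ladteha → laladteha.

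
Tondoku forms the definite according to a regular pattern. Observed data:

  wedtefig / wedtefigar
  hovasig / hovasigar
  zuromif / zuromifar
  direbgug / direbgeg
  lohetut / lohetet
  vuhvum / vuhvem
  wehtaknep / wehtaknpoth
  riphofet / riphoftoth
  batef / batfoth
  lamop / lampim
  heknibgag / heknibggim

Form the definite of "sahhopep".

sahhoppoth

wedtefig and direbgug both end in -g yet inflect differently (wedtefigar, direbgeg), so the final letter is not what conditions the rule; the last vowel is.
"sahhopep" has last vowel 'e'. The stems whose last vowel is 'e' (wehtaknep → wehtaknpoth, riphofet → riphoftoth, batef → batfoth) delete the last vowel and add -oth.
So sahhopep → sahhoppoth.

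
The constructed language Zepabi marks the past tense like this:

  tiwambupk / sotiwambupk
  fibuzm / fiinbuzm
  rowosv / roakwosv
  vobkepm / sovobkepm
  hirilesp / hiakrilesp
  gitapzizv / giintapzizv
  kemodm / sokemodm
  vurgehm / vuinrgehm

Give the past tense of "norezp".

"norezp" has second-to-last letter 'z'. The stems whose second-to-last letter is 'z' (fibuzm → fiinbuzm, gitapzizv → giintapzizv) insert -in- after the first vowel.
The other patterns: stems whose second-to-last letter is 's' insert -ak- after the first vowel; stems whose second-to-last letter is 'd' or 'p' add the prefix so-.
So norezp → noinrezp.

noinrezp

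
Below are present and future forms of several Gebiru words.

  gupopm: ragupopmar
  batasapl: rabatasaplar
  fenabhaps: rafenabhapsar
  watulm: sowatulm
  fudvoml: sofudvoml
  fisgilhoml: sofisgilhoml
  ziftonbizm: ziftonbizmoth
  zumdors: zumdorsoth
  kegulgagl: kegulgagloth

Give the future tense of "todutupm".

gupopm and watulm both end in -m yet inflect differently (ragupopmar, sowatulm), so the final letter is not what conditions the rule; the second-to-last letter is.
"todutupm" has second-to-last letter 'p'. The stems whose second-to-last letter is 'p' (gupopm → ragupopmar, batasapl → rabatasaplar, fenabhaps → rafenabhapsar) add ra- … -ar around the stem.
So todutupm → ratodutupmar.

ratodutupmar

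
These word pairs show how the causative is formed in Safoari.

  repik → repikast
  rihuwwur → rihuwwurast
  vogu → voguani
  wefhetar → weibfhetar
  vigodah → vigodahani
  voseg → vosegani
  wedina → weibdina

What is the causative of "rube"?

rubeast

rihuwwur and wefhetar both end in -r yet inflect differently (rihuwwurast, weibfhetar), so the final letter is not what conditions the rule; the first letter is.
"rube" begins with r-. The stems beginning with r- (rihuwwur → rihuwwurast, repik → repikast) add -ast.
So rube → rubeast.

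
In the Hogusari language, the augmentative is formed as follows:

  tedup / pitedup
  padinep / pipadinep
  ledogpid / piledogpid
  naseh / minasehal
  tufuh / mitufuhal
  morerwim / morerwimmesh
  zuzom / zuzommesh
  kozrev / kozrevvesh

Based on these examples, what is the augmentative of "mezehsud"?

pimezehsud

padinep and naseh both have last vowel 'e' yet inflect differently (pipadinep, minasehal), so the last vowel is not what conditions the rule; the final letter is.
"mezehsud" ends in -d. The one such stem in the data (ledogpid → piledogpid) adds the prefix pi-, so the same rule applies.
The other patterns: stems ending in -h add mi- … -al around the stem; stems ending in -m or -v double the final consonant and add -esh.
So mezehsud → pimezehsud.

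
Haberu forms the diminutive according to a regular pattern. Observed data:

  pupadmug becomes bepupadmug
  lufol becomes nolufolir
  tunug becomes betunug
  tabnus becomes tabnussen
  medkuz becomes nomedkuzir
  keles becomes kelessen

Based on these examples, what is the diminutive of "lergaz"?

nolergazir

tabnus and tunug both have last vowel 'u' yet inflect differently (tabnussen, betunug), so the last vowel is not what conditions the rule; the final letter is.
"lergaz" ends in -z. The one such stem in the data (medkuz → nomedkuzir) adds no- … -ir around the stem, so the same rule applies.
The other patterns: stems ending in -s double the final consonant and add -en; stems ending in -g add the prefix be-.
So lergaz → nolergazir.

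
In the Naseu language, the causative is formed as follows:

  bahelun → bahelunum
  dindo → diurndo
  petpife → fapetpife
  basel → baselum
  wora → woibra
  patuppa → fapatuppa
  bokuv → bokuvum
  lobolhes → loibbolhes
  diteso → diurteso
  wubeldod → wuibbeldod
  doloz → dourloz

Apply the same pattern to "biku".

"biku" begins with b-. The stems beginning with b- (bokuv → bokuvum, bahelun → bahelunum, basel → baselum) add -um.
The other patterns: stems beginning with d- insert -ur- after the first vowel; stems beginning with p- add the prefix fa-; stems beginning with l- or w- insert -ib- after the first vowel.
So biku → bikuum.

bikuum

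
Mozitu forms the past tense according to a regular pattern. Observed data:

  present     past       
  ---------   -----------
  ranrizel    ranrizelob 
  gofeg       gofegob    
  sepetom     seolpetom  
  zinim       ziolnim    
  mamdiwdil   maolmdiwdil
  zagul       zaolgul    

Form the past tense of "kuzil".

ranrizel and mamdiwdil both end in -l yet inflect differently (ranrizelob, maolmdiwdil), so the final letter is not what conditions the rule; the last vowel is.
"kuzil" has last vowel 'i'. The stems whose last vowel is 'i' (zinim → ziolnim, mamdiwdil → maolmdiwdil) insert -ol- after the first vowel.
So kuzil → kuolzil.

kuolzil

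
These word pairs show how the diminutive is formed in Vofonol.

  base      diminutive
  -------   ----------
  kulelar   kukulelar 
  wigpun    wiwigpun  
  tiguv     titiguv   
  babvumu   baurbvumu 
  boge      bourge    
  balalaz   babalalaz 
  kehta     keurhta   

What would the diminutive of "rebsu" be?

wigpun and babvumu both have last vowel 'u' yet inflect differently (wiwigpun, baurbvumu), so the last vowel is not what conditions the rule; whether the stem ends in a vowel or a consonant is.
"rebsu" ends in a vowel. The stems ending in a vowel (babvumu → baurbvumu, boge → bourge, kehta → keurhta) insert -ur- after the first vowel.
The other pattern: stems ending in a consonant repeat the first consonant+vowel as a prefix.
So rebsu → reurbsu.

reurbsu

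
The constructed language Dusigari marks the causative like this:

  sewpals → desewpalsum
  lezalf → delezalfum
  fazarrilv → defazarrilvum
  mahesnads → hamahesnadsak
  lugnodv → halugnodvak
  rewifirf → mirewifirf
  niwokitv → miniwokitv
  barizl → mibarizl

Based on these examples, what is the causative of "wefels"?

sewpals and mahesnads both end in -s yet inflect differently (desewpalsum, hamahesnadsak), so the final letter is not what conditions the rule; the second-to-last letter is.
"wefels" has second-to-last letter 'l'. The stems whose second-to-last letter is 'l' (sewpals → desewpalsum, lezalf → delezalfum, fazarrilv → defazarrilvum) add de- … -um around the stem.
The other patterns: stems whose second-to-last letter is 'd' add ha- … -ak around the stem; stems whose second-to-last letter is 'r', 't' or 'z' add the prefix mi-.
So wefels → dewefelsum.

dewefelsum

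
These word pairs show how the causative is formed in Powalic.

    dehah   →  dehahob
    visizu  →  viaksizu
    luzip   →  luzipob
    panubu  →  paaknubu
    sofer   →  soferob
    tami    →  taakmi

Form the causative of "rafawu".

raakfawu

tami and luzip both have last vowel 'i' yet inflect differently (taakmi, luzipob), so the last vowel is not what conditions the rule; whether the stem ends in a vowel or a consonant is.
"rafawu" ends in a vowel. The stems ending in a vowel (visizu → viaksizu, tami → taakmi, panubu → paaknubu) insert -ak- after the first vowel.
So rafawu → raakfawu.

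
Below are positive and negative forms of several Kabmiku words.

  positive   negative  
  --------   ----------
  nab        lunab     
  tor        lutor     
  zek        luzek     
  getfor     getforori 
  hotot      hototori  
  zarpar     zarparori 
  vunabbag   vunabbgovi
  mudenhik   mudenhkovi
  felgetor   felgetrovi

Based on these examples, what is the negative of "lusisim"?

lusismovi

tor and getfor both end in -r yet inflect differently (lutor, getforori), so the final letter is not what conditions the rule; the number of vowels is.
"lusisim" has 3 vowels. The stems with 3 vowels (vunabbag → vunabbgovi, mudenhik → mudenhkovi, felgetor → felgetrovi) delete the last vowel and add -ovi.
The other patterns: stems with 1 vowel add the prefix lu-; stems with 2 vowels add -ori.
So lusisim → lusismovi.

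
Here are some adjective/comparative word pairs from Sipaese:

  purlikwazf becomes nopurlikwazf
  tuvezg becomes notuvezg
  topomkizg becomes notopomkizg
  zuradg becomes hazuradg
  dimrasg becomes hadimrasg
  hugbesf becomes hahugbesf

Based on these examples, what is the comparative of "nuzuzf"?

"nuzuzf" has second-to-last letter 'z'. The stems whose second-to-last letter is 'z' (purlikwazf → nopurlikwazf, tuvezg → notuvezg, topomkizg → notopomkizg) add the prefix no-.
The other pattern: stems whose second-to-last letter is 'd' or 's' add the prefix ha-.
So nuzuzf → nonuzuzf.

nonuzuzf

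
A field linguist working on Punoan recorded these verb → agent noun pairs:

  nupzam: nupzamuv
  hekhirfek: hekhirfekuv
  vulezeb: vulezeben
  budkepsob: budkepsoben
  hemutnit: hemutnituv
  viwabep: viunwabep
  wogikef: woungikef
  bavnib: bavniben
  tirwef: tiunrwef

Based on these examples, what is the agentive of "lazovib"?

lazoviben

vulezeb and tirwef both have last vowel 'e' yet inflect differently (vulezeben, tiunrwef), so the last vowel is not what conditions the rule; the final letter is.
"lazovib" ends in -b. The stems ending in -b (vulezeb → vulezeben, bavnib → bavniben, budkepsob → budkepsoben) add -en.
The other patterns: stems ending in -f or -p insert -un- after the first vowel; stems ending in -k, -m or -t add -uv.
So lazovib → lazoviben.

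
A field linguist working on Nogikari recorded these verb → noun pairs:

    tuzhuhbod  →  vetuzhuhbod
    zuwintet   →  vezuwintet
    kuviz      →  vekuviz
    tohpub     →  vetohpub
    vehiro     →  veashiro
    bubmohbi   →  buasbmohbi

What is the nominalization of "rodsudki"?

roasdsudki

tuzhuhbod and vehiro both have last vowel 'o' yet inflect differently (vetuzhuhbod, veashiro), so the last vowel is not what conditions the rule; whether the stem ends in a vowel or a consonant is.
"rodsudki" ends in a vowel. The stems ending in a vowel (vehiro → veashiro, bubmohbi → buasbmohbi) insert -as- after the first vowel.
The other pattern: stems ending in a consonant add the prefix ve-.
So rodsudki → roasdsudki.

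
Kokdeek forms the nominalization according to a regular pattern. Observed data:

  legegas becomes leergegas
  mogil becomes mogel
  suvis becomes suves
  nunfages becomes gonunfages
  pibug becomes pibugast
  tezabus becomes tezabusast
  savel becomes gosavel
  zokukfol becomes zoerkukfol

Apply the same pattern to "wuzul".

wuzulast

nunfages and tezabus both end in -s yet inflect differently (gonunfages, tezabusast), so the final letter is not what conditions the rule; the last vowel is.
"wuzul" has last vowel 'u'. The stems whose last vowel is 'u' (pibug → pibugast, tezabus → tezabusast) add -ast.
The other patterns: stems whose last vowel is 'e' add the prefix go-; stems whose last vowel is 'i' change the last vowel to 'e'; stems whose last vowel is 'a' or 'o' insert -er- after the first vowel.
So wuzul → wuzulast.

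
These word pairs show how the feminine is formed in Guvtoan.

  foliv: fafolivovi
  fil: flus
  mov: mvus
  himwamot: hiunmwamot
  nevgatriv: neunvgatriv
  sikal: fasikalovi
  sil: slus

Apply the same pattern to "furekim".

fuunrekim

"furekim" has 3 vowels. The stems with 3 vowels (himwamot → hiunmwamot, nevgatriv → neunvgatriv) insert -un- after the first vowel.
The other patterns: stems with 1 vowel delete the last vowel and add -us; stems with 2 vowels add fa- … -ovi around the stem.
So furekim → fuunrekim.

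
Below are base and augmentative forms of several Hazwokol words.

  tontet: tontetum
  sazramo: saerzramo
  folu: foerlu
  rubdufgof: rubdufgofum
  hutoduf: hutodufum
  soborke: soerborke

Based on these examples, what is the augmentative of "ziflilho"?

tontet and soborke both have last vowel 'e' yet inflect differently (tontetum, soerborke), so the last vowel is not what conditions the rule; whether the stem ends in a vowel or a consonant is.
"ziflilho" ends in a vowel. The stems ending in a vowel (soborke → soerborke, sazramo → saerzramo, folu → foerlu) insert -er- after the first vowel.
The other pattern: stems ending in a consonant add -um.
So ziflilho → zierflilho.

zierflilho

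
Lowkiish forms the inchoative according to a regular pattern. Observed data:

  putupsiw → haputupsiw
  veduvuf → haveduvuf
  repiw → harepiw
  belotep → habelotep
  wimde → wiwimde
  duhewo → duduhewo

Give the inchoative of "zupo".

zuzupo

belotep and wimde both have last vowel 'e' yet inflect differently (habelotep, wiwimde), so the last vowel is not what conditions the rule; whether the stem ends in a vowel or a consonant is.
"zupo" ends in a vowel. The stems ending in a vowel (wimde → wiwimde, duhewo → duduhewo) repeat the first consonant+vowel as a prefix.
The other pattern: stems ending in a consonant add the prefix ha-.
So zupo → zuzupo.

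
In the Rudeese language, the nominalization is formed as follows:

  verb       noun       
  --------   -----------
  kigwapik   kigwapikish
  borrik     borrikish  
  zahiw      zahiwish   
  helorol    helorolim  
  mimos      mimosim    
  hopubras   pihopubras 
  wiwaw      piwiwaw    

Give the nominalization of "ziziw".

mimos and hopubras both end in -s yet inflect differently (mimosim, pihopubras), so the final letter is not what conditions the rule; the last vowel is.
"ziziw" has last vowel 'i'. The stems whose last vowel is 'i' (kigwapik → kigwapikish, borrik → borrikish, zahiw → zahiwish) add -ish.
So ziziw → ziziwish.

ziziwish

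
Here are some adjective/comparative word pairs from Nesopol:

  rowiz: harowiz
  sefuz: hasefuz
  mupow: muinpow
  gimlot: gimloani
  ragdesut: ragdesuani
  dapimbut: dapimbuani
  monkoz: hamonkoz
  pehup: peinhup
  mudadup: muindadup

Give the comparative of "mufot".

ragdesut and sefuz both have last vowel 'u' yet inflect differently (ragdesuani, hasefuz), so the last vowel is not what conditions the rule; the final letter is.
"mufot" ends in -t. The stems ending in -t (gimlot → gimloani, ragdesut → ragdesuani, dapimbut → dapimbuani) drop the final letter and add -ani.
The other patterns: stems ending in -z add the prefix ha-; stems ending in -p or -w insert -in- after the first vowel.
So mufot → mufoani.

mufoani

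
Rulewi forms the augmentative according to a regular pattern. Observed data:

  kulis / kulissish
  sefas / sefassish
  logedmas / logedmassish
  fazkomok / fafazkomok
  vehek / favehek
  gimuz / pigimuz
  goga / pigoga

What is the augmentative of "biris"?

sefas and goga both have last vowel 'a' yet inflect differently (sefassish, pigoga), so the last vowel is not what conditions the rule; the final letter is.
"biris" ends in -s. The stems ending in -s (kulis → kulissish, sefas → sefassish, logedmas → logedmassish) double the final consonant and add -ish.
The other patterns: stems ending in -k add the prefix fa-; stems ending in -a or -z add the prefix pi-.
So biris → birissish.

birissish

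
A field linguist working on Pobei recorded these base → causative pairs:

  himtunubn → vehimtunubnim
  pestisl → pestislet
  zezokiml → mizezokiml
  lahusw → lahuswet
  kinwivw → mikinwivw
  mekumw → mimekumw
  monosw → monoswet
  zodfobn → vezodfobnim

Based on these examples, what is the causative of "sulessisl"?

monosw and mekumw both end in -w yet inflect differently (monoswet, mimekumw), so the final letter is not what conditions the rule; the second-to-last letter is.
"sulessisl" has second-to-last letter 's'. The stems whose second-to-last letter is 's' (monosw → monoswet, lahusw → lahuswet, pestisl → pestislet) add -et.
So sulessisl → sulessislet.

sulessislet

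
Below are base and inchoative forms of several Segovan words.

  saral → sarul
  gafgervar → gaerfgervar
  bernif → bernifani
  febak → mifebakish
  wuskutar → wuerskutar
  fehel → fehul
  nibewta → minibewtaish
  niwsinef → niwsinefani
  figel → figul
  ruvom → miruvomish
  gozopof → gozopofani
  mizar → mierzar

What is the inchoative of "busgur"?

buersgur

"busgur" ends in -r. The stems ending in -r (mizar → mierzar, wuskutar → wuerskutar, gafgervar → gaerfgervar) insert -er- after the first vowel.
The other patterns: stems ending in -l change the last vowel to 'u'; stems ending in -f add -ani; stems ending in -a, -k or -m add mi- … -ish around the stem.
So busgur → buersgur.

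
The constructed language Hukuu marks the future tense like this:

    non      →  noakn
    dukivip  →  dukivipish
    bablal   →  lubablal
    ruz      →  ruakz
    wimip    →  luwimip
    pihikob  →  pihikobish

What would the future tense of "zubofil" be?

wimip and dukivip both end in -p yet inflect differently (luwimip, dukivipish), so the final letter is not what conditions the rule; the number of vowels is.
"zubofil" has 3 vowels. The stems with 3 vowels (pihikob → pihikobish, dukivip → dukivipish) add -ish.
So zubofil → zubofilish.

zubofilish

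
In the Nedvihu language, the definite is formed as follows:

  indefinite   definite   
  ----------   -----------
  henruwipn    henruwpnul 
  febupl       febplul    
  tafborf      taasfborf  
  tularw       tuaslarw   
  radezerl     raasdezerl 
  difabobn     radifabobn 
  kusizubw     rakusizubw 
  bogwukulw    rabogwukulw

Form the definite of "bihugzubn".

rabihugzubn

"bihugzubn" has second-to-last letter 'b'. The stems whose second-to-last letter is 'b' (difabobn → radifabobn, kusizubw → rakusizubw) add the prefix ra-.
The other patterns: stems whose second-to-last letter is 'p' delete the last vowel and add -ul; stems whose second-to-last letter is 'r' insert -as- after the first vowel.
So bihugzubn → rabihugzubn.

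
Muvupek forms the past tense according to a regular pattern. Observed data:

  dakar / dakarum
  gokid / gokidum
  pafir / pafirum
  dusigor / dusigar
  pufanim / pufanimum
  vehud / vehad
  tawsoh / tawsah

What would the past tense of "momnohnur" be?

momnohnar

"momnohnur" has last vowel 'u'. The one such stem in the data (vehud → vehad) changes the last vowel to 'a' (as do tawsoh, dusigor), so the same rule applies.
The other pattern: stems whose last vowel is 'a' or 'i' add -um.
So momnohnur → momnohnar.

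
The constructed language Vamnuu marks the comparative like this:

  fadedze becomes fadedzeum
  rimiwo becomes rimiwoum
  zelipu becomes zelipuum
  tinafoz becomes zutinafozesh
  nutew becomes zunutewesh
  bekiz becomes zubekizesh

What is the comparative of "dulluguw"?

zudulluguwesh

"dulluguw" ends in a consonant. The stems ending in a consonant (tinafoz → zutinafozesh, nutew → zunutewesh, bekiz → zubekizesh) add zu- … -esh around the stem.
The other pattern: stems ending in a vowel add -um.
So dulluguw → zudulluguwesh.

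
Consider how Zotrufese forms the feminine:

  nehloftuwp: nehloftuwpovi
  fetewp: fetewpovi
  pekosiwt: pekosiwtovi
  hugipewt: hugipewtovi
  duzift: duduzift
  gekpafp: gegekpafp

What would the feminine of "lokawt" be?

lokawtovi

pekosiwt and duzift both end in -t yet inflect differently (pekosiwtovi, duduzift), so the final letter is not what conditions the rule; the second-to-last letter is.
"lokawt" has second-to-last letter 'w'. The stems whose second-to-last letter is 'w' (nehloftuwp → nehloftuwpovi, fetewp → fetewpovi, pekosiwt → pekosiwtovi) add -ovi.
So lokawt → lokawtovi.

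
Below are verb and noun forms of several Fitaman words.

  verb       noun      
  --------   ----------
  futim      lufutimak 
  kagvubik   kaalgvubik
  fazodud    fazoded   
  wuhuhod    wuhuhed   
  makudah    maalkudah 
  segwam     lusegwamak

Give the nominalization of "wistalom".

luwistalomak

segwam and makudah both have last vowel 'a' yet inflect differently (lusegwamak, maalkudah), so the last vowel is not what conditions the rule; the final letter is.
"wistalom" ends in -m. The stems ending in -m (segwam → lusegwamak, futim → lufutimak) add lu- … -ak around the stem.
The other patterns: stems ending in -d change the last vowel to 'e'; stems ending in -h or -k insert -al- after the first vowel.
So wistalom → luwistalomak.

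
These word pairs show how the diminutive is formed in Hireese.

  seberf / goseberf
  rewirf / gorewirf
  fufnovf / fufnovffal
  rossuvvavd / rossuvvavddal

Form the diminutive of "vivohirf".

seberf and fufnovf both end in -f yet inflect differently (goseberf, fufnovffal), so the final letter is not what conditions the rule; the second-to-last letter is.
"vivohirf" has second-to-last letter 'r'. The stems whose second-to-last letter is 'r' (seberf → goseberf, rewirf → gorewirf) add the prefix go-.
The other pattern: stems whose second-to-last letter is 'v' double the final consonant and add -al.
So vivohirf → govivohirf.

govivohirf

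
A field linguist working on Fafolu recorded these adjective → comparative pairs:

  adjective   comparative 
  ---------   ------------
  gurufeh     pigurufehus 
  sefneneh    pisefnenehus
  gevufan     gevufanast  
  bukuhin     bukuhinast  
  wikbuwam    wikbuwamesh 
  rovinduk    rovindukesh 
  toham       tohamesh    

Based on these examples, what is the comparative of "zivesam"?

gevufan and wikbuwam both have last vowel 'a' yet inflect differently (gevufanast, wikbuwamesh), so the last vowel is not what conditions the rule; the final letter is.
"zivesam" ends in -m. The stems ending in -m (wikbuwam → wikbuwamesh, toham → tohamesh) add -esh.
So zivesam → zivesamesh.

zivesamesh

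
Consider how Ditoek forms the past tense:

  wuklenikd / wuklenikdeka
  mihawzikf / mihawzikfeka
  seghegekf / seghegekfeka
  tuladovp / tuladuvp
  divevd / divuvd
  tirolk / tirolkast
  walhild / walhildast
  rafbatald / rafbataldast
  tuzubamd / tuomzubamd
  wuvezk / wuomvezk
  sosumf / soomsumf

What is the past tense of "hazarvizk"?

wuklenikd and divevd both end in -d yet inflect differently (wuklenikdeka, divuvd), so the final letter is not what conditions the rule; the second-to-last letter is.
"hazarvizk" has second-to-last letter 'z'. The one such stem in the data (wuvezk → wuomvezk) inserts -om- after the first vowel (as do tuzubamd, sosumf), so the same rule applies.
So hazarvizk → haomzarvizk.

haomzarvizk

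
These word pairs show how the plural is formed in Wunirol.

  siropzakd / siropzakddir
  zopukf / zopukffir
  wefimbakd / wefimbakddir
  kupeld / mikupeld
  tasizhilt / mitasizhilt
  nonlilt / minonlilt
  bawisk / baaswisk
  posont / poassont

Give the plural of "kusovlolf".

mikusovlolf

siropzakd and kupeld both end in -d yet inflect differently (siropzakddir, mikupeld), so the final letter is not what conditions the rule; the second-to-last letter is.
"kusovlolf" has second-to-last letter 'l'. The stems whose second-to-last letter is 'l' (kupeld → mikupeld, tasizhilt → mitasizhilt, nonlilt → minonlilt) add the prefix mi-.
The other patterns: stems whose second-to-last letter is 'k' double the final consonant and add -ir; stems whose second-to-last letter is 'n' or 's' insert -as- after the first vowel.
So kusovlolf → mikusovlolf.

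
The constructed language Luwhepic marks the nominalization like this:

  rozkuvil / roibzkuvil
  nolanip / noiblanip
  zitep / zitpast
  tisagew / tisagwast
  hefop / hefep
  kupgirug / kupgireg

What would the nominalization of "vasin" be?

vaibsin

"vasin" has last vowel 'i'. The stems whose last vowel is 'i' (rozkuvil → roibzkuvil, nolanip → noiblanip) insert -ib- after the first vowel.
The other patterns: stems whose last vowel is 'e' delete the last vowel and add -ast; stems whose last vowel is 'o' or 'u' change the last vowel to 'e'.
So vasin → vaibsin.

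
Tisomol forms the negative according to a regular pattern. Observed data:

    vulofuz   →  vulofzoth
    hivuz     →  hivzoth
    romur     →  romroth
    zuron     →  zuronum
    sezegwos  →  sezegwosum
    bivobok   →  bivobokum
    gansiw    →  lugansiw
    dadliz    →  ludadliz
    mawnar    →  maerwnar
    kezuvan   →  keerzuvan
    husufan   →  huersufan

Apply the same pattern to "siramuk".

siramkoth

"siramuk" has last vowel 'u'. The stems whose last vowel is 'u' (vulofuz → vulofzoth, hivuz → hivzoth, romur → romroth) delete the last vowel and add -oth.
So siramuk → siramkoth.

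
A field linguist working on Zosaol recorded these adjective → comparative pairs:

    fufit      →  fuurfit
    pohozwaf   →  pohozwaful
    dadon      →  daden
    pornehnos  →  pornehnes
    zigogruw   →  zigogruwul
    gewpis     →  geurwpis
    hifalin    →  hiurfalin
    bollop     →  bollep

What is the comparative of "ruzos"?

ruzes

"ruzos" has last vowel 'o'. The stems whose last vowel is 'o' (pornehnos → pornehnes, bollop → bollep, dadon → daden) change the last vowel to 'e'.
The other patterns: stems whose last vowel is 'i' insert -ur- after the first vowel; stems whose last vowel is 'a' or 'u' add -ul.
So ruzos → ruzes.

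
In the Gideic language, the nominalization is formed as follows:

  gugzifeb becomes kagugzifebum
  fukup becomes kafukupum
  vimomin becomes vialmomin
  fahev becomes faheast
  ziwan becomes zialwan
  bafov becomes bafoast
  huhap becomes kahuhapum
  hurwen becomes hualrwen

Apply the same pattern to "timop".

katimopum

"timop" ends in -p. The stems ending in -p (fukup → kafukupum, huhap → kahuhapum) add ka- … -um around the stem.
So timop → katimopum.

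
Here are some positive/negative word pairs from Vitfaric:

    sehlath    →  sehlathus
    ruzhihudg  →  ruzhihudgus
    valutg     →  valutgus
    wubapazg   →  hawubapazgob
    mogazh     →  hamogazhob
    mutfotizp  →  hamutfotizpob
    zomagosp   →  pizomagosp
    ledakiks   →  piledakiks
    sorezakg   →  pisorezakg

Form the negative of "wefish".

ruzhihudg and wubapazg both end in -g yet inflect differently (ruzhihudgus, hawubapazgob), so the final letter is not what conditions the rule; the second-to-last letter is.
"wefish" has second-to-last letter 's'. The one such stem in the data (zomagosp → pizomagosp) adds the prefix pi-, so the same rule applies.
The other patterns: stems whose second-to-last letter is 'd' or 't' add -us; stems whose second-to-last letter is 'z' add ha- … -ob around the stem.
So wefish → piwefish.

piwefish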